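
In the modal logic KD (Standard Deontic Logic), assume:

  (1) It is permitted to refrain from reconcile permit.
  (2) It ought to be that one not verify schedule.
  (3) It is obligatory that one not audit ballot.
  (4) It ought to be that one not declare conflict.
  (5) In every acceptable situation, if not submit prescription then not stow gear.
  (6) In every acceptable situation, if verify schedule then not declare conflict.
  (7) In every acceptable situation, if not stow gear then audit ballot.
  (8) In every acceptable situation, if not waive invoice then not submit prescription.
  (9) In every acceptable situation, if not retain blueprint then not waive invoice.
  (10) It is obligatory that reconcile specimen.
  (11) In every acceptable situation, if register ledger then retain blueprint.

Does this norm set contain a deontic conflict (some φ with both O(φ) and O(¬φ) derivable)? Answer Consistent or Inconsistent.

Consistent

Premise 6 is O(verify_schedule → ¬declare_conflict); even if O(¬declare_conflict) held, inferring O(verify_schedule) would be affirming the consequent — invalid.
So O(verify_schedule) is not derivable, and the apparent clash with O(¬verify_schedule) does not arise.
A world satisfying every obligation exists (e.g. audit_ballot=false, declare_conflict=false, reconcile_permit=false, reconcile_specimen=true, register_ledger=false, retain_blueprint=true, stow_gear=true, submit_prescription=true, verify_schedule=false, waive_invoice=true); no atom is both obligatory and forbidden, so the set is consistent.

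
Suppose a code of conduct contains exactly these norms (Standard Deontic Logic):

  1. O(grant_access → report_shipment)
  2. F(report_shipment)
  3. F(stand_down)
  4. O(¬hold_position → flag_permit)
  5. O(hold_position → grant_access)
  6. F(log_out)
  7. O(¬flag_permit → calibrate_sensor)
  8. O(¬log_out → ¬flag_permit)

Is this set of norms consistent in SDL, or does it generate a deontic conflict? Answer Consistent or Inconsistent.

Inconsistent

Premise 2, F(report_shipment), is equivalent to O(¬report_shipment).
Premise 1, O(grant_access → report_shipment), contraposes to O(¬report_shipment → ¬grant_access); with O(¬report_shipment) we get O(¬grant_access).
Premise 5 is O(hold_position → grant_access); contrapositively O(¬grant_access → ¬hold_position). Since O(¬grant_access) holds, K gives O(¬hold_position).
Premise 4 is O(¬hold_position → flag_permit); since O(¬hold_position), deontic closure gives O(flag_permit).
Premise 8 is O(¬log_out → ¬flag_permit); contrapositively O(flag_permit → log_out). Since O(flag_permit) holds, K gives O(log_out).
However, F(log_out) at premise 6 amounts to O(¬log_out).
We now have both O(log_out) and O(¬log_out) — log_out is simultaneously obligatory and forbidden, violating the D-axiom.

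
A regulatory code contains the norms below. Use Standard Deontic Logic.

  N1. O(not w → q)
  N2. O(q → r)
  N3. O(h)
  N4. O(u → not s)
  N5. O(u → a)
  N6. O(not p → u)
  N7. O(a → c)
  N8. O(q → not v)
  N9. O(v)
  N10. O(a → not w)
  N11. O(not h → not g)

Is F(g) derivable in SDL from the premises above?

No

Premise 11 is O(not h → not g), but O(not h) is not derivable from the premises, so it does not yield O(not g).
No other premise forces O(not g). An ideal world satisfying every premise can still have g true, so F(g) is not derivable.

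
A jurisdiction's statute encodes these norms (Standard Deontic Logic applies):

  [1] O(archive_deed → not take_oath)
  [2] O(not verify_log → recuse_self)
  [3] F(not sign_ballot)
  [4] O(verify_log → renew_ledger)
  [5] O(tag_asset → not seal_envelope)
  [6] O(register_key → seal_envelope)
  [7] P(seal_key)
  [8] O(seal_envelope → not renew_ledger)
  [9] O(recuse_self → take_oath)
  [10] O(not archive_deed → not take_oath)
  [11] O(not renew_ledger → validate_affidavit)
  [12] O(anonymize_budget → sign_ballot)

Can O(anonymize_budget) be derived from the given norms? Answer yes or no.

Premise 12 is O(anonymize_budget → sign_ballot); even if O(sign_ballot) held, inferring O(anonymize_budget) would be affirming the consequent — invalid.
No other premise forces O(anonymize_budget). An ideal world satisfying every premise can still have anonymize_budget false, so O(anonymize_budget) is not derivable.

No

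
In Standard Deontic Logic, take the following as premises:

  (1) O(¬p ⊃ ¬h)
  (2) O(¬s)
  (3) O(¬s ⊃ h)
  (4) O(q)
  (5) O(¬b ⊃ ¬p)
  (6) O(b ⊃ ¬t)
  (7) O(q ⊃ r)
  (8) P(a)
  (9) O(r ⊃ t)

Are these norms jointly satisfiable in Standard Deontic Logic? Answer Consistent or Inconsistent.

Premise 4 states O(q) outright.
From O(q) and premise 7, O(q ⊃ r), we obtain O(r).
Applying K to premise 9 (O(r ⊃ t)) and O(r) yields O(t).
Premise 6 is O(b ⊃ ¬t); contrapositively O(t ⊃ ¬b). Since O(t) holds, K gives O(¬b).
With premise 5, O(¬b ⊃ ¬p), the K-axiom yields O(¬p).
Premise 1 is O(¬p ⊃ ¬h); since O(¬p), deontic closure gives O(¬h).
Premise 3 is O(¬s ⊃ h); contrapositively O(¬h ⊃ s). Since O(¬h) holds, K gives O(s).
Yet premise 2 states O(¬s).
We now have both O(s) and O(¬s) — s is simultaneously obligatory and forbidden, violating the D-axiom.

Inconsistent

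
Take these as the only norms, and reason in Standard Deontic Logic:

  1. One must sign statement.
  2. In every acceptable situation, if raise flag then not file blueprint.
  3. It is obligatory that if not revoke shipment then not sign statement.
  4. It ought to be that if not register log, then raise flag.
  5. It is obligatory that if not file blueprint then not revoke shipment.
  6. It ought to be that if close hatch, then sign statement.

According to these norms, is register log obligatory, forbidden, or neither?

Premise 1 gives O(sign_statement).
Premise 3 is O(¬revoke_shipment → ¬sign_statement); contrapositively O(sign_statement → revoke_shipment). Since O(sign_statement) holds, K gives O(revoke_shipment).
Premise 5 is O(¬file_blueprint → ¬revoke_shipment); contrapositively O(revoke_shipment → file_blueprint). Since O(revoke_shipment) holds, K gives O(file_blueprint).
Premise 2, O(raise_flag → ¬file_blueprint), contraposes to O(file_blueprint → ¬raise_flag); with O(file_blueprint) we get O(¬raise_flag).
Premise 4 is O(¬register_log → raise_flag); contrapositively O(¬raise_flag → register_log). Since O(¬raise_flag) holds, K gives O(register_log).
Premise 6 does not contribute to this derivation.
Hence register_log is obligatory.

Obligatory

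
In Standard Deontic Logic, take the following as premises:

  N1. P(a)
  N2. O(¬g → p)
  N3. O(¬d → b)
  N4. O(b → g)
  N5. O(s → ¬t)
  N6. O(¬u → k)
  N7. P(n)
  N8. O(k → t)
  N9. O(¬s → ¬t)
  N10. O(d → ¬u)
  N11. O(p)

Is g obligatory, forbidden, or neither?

Obligatory

Premises 5 and 9 are O(s → ¬t) and O(¬s → ¬t); every ideal world satisfies s or ¬s, so in either case ¬t holds — hence O(¬t).
Premise 8 is O(k → t); contrapositively O(¬t → ¬k). Since O(¬t) holds, K gives O(¬k).
Premise 6, O(¬u → k), contraposes to O(¬k → u); with O(¬k) we get O(u).
The contrapositive of premise 10 (O(d → ¬u)) is O(u → ¬d), and O(u) is already established, so O(¬d).
From O(¬d) and premise 3, O(¬d → b), we obtain O(b).
With premise 4, O(b → g), the K-axiom yields O(g).
Premises 1, 2, 7, 11 do not contribute to this derivation.
Hence g is obligatory.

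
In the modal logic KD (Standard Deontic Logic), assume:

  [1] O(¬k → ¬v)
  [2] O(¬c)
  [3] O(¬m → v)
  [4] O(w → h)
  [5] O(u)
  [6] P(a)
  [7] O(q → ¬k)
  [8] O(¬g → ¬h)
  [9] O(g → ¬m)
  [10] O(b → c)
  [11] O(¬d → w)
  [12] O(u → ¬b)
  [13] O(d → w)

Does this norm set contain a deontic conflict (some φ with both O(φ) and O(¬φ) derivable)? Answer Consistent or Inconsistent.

Premise 10 is O(b → c), but O(b) is not derivable from the premises, so it does not yield O(c).
So O(c) is not derivable, and the apparent clash with O(¬c) does not arise.
A world satisfying every obligation exists (e.g. a=false, b=false, c=false, d=false, g=true, h=true, k=true, m=false, q=false, u=true, v=true, w=true); no atom is both obligatory and forbidden, so the set is consistent.

Consistent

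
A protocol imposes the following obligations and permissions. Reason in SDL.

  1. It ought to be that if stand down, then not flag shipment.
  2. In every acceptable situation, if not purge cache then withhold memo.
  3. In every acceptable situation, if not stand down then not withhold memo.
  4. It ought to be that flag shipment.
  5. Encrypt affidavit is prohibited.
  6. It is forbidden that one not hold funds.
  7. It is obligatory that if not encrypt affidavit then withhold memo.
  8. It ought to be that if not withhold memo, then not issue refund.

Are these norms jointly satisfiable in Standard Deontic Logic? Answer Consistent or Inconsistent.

Inconsistent

Premise 5, F(encrypt_affidavit), is equivalent to O(¬encrypt_affidavit).
Applying K to premise 7 (O(¬encrypt_affidavit → withhold_memo)) and O(¬encrypt_affidavit) yields O(withhold_memo).
Premise 3, O(¬stand_down → ¬withhold_memo), contraposes to O(withhold_memo → stand_down); with O(withhold_memo) we get O(stand_down).
Premise 1 is O(stand_down → ¬flag_shipment); since O(stand_down), deontic closure gives O(¬flag_shipment).
But premise 4 directly asserts O(flag_shipment).
We now have both O(¬flag_shipment) and O(flag_shipment) — flag_shipment is simultaneously obligatory and forbidden, violating the D-axiom.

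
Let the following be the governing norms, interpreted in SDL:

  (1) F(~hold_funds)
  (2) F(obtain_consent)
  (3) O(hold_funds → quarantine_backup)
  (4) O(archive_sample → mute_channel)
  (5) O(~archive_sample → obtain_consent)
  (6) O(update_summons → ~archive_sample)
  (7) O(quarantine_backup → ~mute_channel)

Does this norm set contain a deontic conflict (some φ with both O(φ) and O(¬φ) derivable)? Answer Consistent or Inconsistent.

Premise 1 is F(~hold_funds), i.e. O(hold_funds).
Premise 3 is O(hold_funds → quarantine_backup); since O(hold_funds), deontic closure gives O(quarantine_backup).
With premise 7, O(quarantine_backup → ~mute_channel), the K-axiom yields O(~mute_channel).
Premise 4, O(archive_sample → mute_channel), contraposes to O(~mute_channel → ~archive_sample); with O(~mute_channel) we get O(~archive_sample).
Premise 5 is O(~archive_sample → obtain_consent); since O(~archive_sample), deontic closure gives O(obtain_consent).
However, F(obtain_consent) at premise 2 amounts to O(~obtain_consent).
We now have both O(obtain_consent) and O(~obtain_consent) — obtain_consent is simultaneously obligatory and forbidden, violating the D-axiom.

Inconsistent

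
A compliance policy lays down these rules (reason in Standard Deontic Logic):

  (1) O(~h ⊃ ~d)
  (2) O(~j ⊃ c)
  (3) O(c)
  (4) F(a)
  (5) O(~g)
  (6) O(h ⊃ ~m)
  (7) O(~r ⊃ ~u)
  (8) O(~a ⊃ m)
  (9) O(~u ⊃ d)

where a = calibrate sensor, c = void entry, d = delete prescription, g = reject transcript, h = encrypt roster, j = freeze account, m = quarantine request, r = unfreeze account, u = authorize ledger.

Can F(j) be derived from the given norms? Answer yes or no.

No

Premise 2 is O(~j ⊃ c); even if O(c) held, inferring O(~j) would be affirming the consequent — invalid.
No other premise forces O(~j). An ideal world satisfying every premise can still have j true, so F(j) is not derivable.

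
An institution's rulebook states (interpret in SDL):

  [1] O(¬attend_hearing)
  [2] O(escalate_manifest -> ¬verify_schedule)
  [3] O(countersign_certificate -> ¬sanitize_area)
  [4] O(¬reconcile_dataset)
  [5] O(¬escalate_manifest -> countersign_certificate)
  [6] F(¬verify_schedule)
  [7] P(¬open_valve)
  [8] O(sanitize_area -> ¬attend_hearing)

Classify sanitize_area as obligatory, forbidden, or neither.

F(¬verify_schedule) at premise 6 means O(verify_schedule).
Premise 2 is O(escalate_manifest -> ¬verify_schedule); contrapositively O(verify_schedule -> ¬escalate_manifest). Since O(verify_schedule) holds, K gives O(¬escalate_manifest).
Applying K to premise 5 (O(¬escalate_manifest -> countersign_certificate)) and O(¬escalate_manifest) yields O(countersign_certificate).
With premise 3, O(countersign_certificate -> ¬sanitize_area), the K-axiom yields O(¬sanitize_area).
Premises 1, 4, 7, 8 do not contribute to this derivation.
Thus O(¬sanitize_area), which is F(sanitize_area): sanitize_area is forbidden.

Forbidden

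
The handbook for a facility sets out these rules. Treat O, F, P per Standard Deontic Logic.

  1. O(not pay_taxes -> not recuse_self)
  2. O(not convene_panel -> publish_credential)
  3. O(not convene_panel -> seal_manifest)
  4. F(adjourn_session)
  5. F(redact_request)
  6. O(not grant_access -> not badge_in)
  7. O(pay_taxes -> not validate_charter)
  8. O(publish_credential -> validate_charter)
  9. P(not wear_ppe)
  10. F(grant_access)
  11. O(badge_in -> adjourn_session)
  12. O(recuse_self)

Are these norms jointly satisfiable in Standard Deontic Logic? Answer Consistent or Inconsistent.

Consistent

Premise 11 is O(badge_in -> adjourn_session), but O(badge_in) is not derivable from the premises, so it does not yield O(adjourn_session).
So O(adjourn_session) is not derivable, and the apparent clash with O(not adjourn_session) does not arise.
A world satisfying every obligation exists (e.g. adjourn_session=false, badge_in=false, convene_panel=true, grant_access=false, pay_taxes=true, publish_credential=false, recuse_self=true, redact_request=false, seal_manifest=false, validate_charter=false, wear_ppe=false); no atom is both obligatory and forbidden, so the set is consistent.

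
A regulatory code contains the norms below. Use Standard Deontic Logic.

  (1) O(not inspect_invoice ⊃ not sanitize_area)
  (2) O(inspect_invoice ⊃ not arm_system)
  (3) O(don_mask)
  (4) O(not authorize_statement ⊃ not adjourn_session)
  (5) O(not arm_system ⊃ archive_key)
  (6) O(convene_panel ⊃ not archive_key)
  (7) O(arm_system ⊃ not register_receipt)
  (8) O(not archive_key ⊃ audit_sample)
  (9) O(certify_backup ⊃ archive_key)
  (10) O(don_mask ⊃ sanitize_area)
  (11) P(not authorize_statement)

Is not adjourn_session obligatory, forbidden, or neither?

Premise 4 is O(not authorize_statement ⊃ not adjourn_session), but O(not authorize_statement) is not derivable from the premises (the permission P(not authorize_statement) asserts only not O(authorize_statement), not O(not authorize_statement)), so it does not yield O(not adjourn_session).
No premise or chain of K-axiom applications forces O(not adjourn_session), and none forces O(adjourn_session). So not adjourn_session is neither obligatory nor forbidden under these norms.

Neither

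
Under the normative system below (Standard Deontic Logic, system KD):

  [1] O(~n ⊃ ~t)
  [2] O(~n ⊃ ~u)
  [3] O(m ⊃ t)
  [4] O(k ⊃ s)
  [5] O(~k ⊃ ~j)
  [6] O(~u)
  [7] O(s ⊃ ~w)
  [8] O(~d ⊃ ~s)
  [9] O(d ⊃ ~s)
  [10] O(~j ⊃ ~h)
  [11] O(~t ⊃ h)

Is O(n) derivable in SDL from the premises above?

Yes

By case analysis on d: premise 9 gives O(d ⊃ ~s) and premise 8 gives O(~d ⊃ ~s), so O(~s) either way.
Premise 4 is O(k ⊃ s); contrapositively O(~s ⊃ ~k). Since O(~s) holds, K gives O(~k).
Applying K to premise 5 (O(~k ⊃ ~j)) and O(~k) yields O(~j).
Applying K to premise 10 (O(~j ⊃ ~h)) and O(~j) yields O(~h).
Premise 11, O(~t ⊃ h), contraposes to O(~h ⊃ t); with O(~h) we get O(t).
Premise 1 is O(~n ⊃ ~t); contrapositively O(t ⊃ n). Since O(t) holds, K gives O(n).
Premises 2, 3, 6, 7 do not contribute to this derivation.
So O(n) follows.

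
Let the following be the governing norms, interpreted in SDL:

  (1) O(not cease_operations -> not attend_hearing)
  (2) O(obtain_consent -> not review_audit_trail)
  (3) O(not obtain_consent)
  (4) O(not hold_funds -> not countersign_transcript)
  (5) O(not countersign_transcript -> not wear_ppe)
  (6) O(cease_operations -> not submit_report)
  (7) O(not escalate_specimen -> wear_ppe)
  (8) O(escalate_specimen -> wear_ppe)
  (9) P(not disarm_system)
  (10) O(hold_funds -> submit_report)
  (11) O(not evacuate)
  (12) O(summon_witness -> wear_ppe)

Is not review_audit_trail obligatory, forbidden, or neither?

Premise 2 is O(obtain_consent -> not review_audit_trail), but O(obtain_consent) is not derivable from the premises, so it does not yield O(not review_audit_trail).
No premise or chain of K-axiom applications forces O(not review_audit_trail), and none forces O(review_audit_trail). So not review_audit_trail is neither obligatory nor forbidden under these norms.

Neither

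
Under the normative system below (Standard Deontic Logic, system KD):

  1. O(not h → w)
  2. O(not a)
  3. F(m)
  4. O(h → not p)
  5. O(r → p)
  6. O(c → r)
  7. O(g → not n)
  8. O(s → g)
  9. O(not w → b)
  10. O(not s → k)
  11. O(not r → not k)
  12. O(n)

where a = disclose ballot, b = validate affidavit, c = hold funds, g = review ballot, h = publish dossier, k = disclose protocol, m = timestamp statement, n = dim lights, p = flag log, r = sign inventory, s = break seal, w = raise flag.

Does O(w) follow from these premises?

Premise 12 states O(n) outright.
Premise 7 is O(g → not n); contrapositively O(n → not g). Since O(n) holds, K gives O(not g).
Premise 8, O(s → g), contraposes to O(not g → not s); with O(not g) we get O(not s).
From O(not s) and premise 10, O(not s → k), we obtain O(k).
Premise 11 is O(not r → not k); contrapositively O(k → r). Since O(k) holds, K gives O(r).
With premise 5, O(r → p), the K-axiom yields O(p).
The contrapositive of premise 4 (O(h → not p)) is O(p → not h), and O(p) is already established, so O(not h).
Premise 1 is O(not h → w); since O(not h), deontic closure gives O(w).
Premises 2, 3, 6, 9 do not contribute to this derivation.
So O(w) follows.

Yes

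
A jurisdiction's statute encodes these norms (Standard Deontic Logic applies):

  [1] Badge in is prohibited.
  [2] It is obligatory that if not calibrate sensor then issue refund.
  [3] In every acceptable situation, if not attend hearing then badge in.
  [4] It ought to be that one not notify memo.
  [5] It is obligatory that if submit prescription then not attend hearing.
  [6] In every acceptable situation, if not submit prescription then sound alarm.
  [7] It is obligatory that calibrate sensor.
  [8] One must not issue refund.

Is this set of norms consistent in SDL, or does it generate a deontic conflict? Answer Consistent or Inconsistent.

Consistent

Premise 2 is O(¬calibrate_sensor → issue_refund), but O(¬calibrate_sensor) is not derivable from the premises, so it does not yield O(issue_refund).
So O(issue_refund) is not derivable, and the apparent clash with O(¬issue_refund) does not arise.
A world satisfying every obligation exists (e.g. attend_hearing=true, badge_in=false, calibrate_sensor=true, issue_refund=false, notify_memo=false, sound_alarm=true, submit_prescription=false); no atom is both obligatory and forbidden, so the set is consistent.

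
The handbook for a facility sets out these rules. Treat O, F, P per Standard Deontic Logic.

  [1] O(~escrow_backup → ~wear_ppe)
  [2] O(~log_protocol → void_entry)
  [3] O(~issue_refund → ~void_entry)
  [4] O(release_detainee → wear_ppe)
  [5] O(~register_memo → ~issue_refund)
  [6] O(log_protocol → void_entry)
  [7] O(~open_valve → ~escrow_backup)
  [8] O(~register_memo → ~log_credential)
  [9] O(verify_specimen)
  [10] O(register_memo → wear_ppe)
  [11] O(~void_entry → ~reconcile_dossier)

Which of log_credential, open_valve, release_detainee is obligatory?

Premises 2 and 6 cover both cases: O(~log_protocol → void_entry) and O(log_protocol → void_entry). Since ~log_protocol ∨ log_protocol is a tautology, O(void_entry) follows.
Premise 3 is O(~issue_refund → ~void_entry); contrapositively O(void_entry → issue_refund). Since O(void_entry) holds, K gives O(issue_refund).
Premise 5, O(~register_memo → ~issue_refund), contraposes to O(issue_refund → register_memo); with O(issue_refund) we get O(register_memo).
From O(register_memo) and premise 10, O(register_memo → wear_ppe), we obtain O(wear_ppe).
Premise 1 is O(~escrow_backup → ~wear_ppe); contrapositively O(wear_ppe → escrow_backup). Since O(wear_ppe) holds, K gives O(escrow_backup).
The contrapositive of premise 7 (O(~open_valve → ~escrow_backup)) is O(escrow_backup → open_valve), and O(escrow_backup) is already established, so O(open_valve).
So O(open_valve) holds — open_valve is obligatory. None of the other listed options is made obligatory by any chain of premises.

open_valve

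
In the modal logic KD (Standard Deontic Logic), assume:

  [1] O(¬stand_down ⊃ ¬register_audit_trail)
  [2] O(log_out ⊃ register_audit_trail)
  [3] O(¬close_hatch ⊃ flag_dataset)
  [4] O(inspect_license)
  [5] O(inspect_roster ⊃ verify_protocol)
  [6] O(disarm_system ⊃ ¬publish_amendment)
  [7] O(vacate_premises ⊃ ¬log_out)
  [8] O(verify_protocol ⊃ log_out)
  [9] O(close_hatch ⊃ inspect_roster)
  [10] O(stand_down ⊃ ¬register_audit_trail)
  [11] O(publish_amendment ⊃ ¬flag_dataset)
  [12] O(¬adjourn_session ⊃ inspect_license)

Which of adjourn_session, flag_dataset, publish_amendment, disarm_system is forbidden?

Premises 10 and 1 cover both cases: O(stand_down ⊃ ¬register_audit_trail) and O(¬stand_down ⊃ ¬register_audit_trail). Since stand_down ∨ ¬stand_down is a tautology, O(¬register_audit_trail) follows.
Premise 2 is O(log_out ⊃ register_audit_trail); contrapositively O(¬register_audit_trail ⊃ ¬log_out). Since O(¬register_audit_trail) holds, K gives O(¬log_out).
Premise 8 is O(verify_protocol ⊃ log_out); contrapositively O(¬log_out ⊃ ¬verify_protocol). Since O(¬log_out) holds, K gives O(¬verify_protocol).
Premise 5, O(inspect_roster ⊃ verify_protocol), contraposes to O(¬verify_protocol ⊃ ¬inspect_roster); with O(¬verify_protocol) we get O(¬inspect_roster).
The contrapositive of premise 9 (O(close_hatch ⊃ inspect_roster)) is O(¬inspect_roster ⊃ ¬close_hatch), and O(¬inspect_roster) is already established, so O(¬close_hatch).
With premise 3, O(¬close_hatch ⊃ flag_dataset), the K-axiom yields O(flag_dataset).
The contrapositive of premise 11 (O(publish_amendment ⊃ ¬flag_dataset)) is O(flag_dataset ⊃ ¬publish_amendment), and O(flag_dataset) is already established, so O(¬publish_amendment).
So O(¬publish_amendment) holds, i.e. publish_amendment is forbidden. None of the other listed options is forbidden under the premises.

publish_amendment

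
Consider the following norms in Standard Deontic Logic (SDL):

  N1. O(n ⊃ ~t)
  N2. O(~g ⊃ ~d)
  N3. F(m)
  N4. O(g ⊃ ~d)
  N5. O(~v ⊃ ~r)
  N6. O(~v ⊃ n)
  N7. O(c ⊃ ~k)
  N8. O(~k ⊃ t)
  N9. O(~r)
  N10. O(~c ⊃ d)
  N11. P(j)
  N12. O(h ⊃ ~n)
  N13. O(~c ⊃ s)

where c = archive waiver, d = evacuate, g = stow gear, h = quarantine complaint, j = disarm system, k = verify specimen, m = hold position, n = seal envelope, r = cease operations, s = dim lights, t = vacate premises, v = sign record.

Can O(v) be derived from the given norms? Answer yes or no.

Yes

By case analysis on ~g: premise 2 gives O(~g ⊃ ~d) and premise 4 gives O(g ⊃ ~d), so O(~d) either way.
The contrapositive of premise 10 (O(~c ⊃ d)) is O(~d ⊃ c), and O(~d) is already established, so O(c).
Premise 7 is O(c ⊃ ~k); since O(c), deontic closure gives O(~k).
Premise 8 is O(~k ⊃ t); since O(~k), deontic closure gives O(t).
Premise 1 is O(n ⊃ ~t); contrapositively O(t ⊃ ~n). Since O(t) holds, K gives O(~n).
Premise 6, O(~v ⊃ n), contraposes to O(~n ⊃ v); with O(~n) we get O(v).
Premises 3, 5, 9, 11, 12, 13 do not contribute to this derivation.
So O(v) follows.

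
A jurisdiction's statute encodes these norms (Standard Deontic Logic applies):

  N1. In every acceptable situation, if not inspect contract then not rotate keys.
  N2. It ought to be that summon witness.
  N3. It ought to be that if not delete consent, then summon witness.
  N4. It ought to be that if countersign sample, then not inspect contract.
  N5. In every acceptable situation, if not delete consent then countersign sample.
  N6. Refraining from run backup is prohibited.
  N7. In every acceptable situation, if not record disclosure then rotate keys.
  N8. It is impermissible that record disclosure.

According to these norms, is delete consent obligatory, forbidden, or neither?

Obligatory

Premise 8, F(record_disclosure), is equivalent to O(¬record_disclosure).
Applying K to premise 7 (O(¬record_disclosure → rotate_keys)) and O(¬record_disclosure) yields O(rotate_keys).
Premise 1 is O(¬inspect_contract → ¬rotate_keys); contrapositively O(rotate_keys → inspect_contract). Since O(rotate_keys) holds, K gives O(inspect_contract).
Premise 4, O(countersign_sample → ¬inspect_contract), contraposes to O(inspect_contract → ¬countersign_sample); with O(inspect_contract) we get O(¬countersign_sample).
Premise 5 is O(¬delete_consent → countersign_sample); contrapositively O(¬countersign_sample → delete_consent). Since O(¬countersign_sample) holds, K gives O(delete_consent).
Premises 2, 3, 6 do not contribute to this derivation.
Hence delete_consent is obligatory.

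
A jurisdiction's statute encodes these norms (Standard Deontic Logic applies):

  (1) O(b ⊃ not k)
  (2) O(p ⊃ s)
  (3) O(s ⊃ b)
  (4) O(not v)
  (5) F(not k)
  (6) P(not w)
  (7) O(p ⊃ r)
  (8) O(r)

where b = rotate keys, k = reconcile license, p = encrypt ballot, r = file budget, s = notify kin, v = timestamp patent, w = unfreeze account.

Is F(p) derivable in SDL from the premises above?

Premise 5, F(not k), is equivalent to O(k).
The contrapositive of premise 1 (O(b ⊃ not k)) is O(k ⊃ not b), and O(k) is already established, so O(not b).
Premise 3 is O(s ⊃ b); contrapositively O(not b ⊃ not s). Since O(not b) holds, K gives O(not s).
Premise 2 is O(p ⊃ s); contrapositively O(not s ⊃ not p). Since O(not s) holds, K gives O(not p).
Premises 4, 6, 7, 8 do not contribute to this derivation.
So O(not p) holds, i.e. F(p). The claim follows.

Yes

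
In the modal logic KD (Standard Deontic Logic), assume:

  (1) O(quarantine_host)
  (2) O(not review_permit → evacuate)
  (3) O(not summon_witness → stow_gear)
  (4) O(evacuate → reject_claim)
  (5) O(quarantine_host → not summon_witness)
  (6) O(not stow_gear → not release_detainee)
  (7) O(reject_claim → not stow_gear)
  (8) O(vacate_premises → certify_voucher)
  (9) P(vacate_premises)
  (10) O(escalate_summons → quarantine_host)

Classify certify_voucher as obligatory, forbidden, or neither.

Neither

Premise 8 is O(vacate_premises → certify_voucher), but O(vacate_premises) is not derivable from the premises (the permission P(vacate_premises) asserts only not O(not vacate_premises), not O(vacate_premises)), so it does not yield O(certify_voucher).
No premise or chain of K-axiom applications forces O(certify_voucher), and none forces O(not certify_voucher). So certify_voucher is neither obligatory nor forbidden under these norms.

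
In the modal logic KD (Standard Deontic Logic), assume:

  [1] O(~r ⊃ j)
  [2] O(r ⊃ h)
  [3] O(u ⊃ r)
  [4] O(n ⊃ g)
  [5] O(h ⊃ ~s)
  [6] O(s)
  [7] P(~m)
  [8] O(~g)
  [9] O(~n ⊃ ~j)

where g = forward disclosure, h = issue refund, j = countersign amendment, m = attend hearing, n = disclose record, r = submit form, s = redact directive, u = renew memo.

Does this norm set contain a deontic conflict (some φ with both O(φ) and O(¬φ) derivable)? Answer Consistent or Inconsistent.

Inconsistent

From premise 8 we have O(~g).
Premise 4 is O(n ⊃ g); contrapositively O(~g ⊃ ~n). Since O(~g) holds, K gives O(~n).
Premise 9 is O(~n ⊃ ~j); since O(~n), deontic closure gives O(~j).
Premise 1, O(~r ⊃ j), contraposes to O(~j ⊃ r); with O(~j) we get O(r).
Premise 2 is O(r ⊃ h); since O(r), deontic closure gives O(h).
Premise 5 is O(h ⊃ ~s); since O(h), deontic closure gives O(~s).
But premise 6 directly asserts O(s).
We now have both O(~s) and O(s) — s is simultaneously obligatory and forbidden, violating the D-axiom.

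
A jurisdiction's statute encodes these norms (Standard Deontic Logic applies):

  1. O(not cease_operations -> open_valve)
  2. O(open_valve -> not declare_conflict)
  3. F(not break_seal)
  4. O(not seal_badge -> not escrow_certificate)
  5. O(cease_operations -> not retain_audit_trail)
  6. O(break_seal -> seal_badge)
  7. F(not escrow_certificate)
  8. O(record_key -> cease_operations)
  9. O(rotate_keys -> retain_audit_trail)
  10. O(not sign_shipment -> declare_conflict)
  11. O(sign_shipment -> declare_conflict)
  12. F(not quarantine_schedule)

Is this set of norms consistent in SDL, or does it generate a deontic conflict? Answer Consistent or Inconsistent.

Consistent

Premise 4 is O(not seal_badge -> not escrow_certificate), but O(not seal_badge) is not derivable from the premises, so it does not yield O(not escrow_certificate).
So O(not escrow_certificate) is not derivable, and the apparent clash with O(escrow_certificate) does not arise.
A world satisfying every obligation exists (e.g. break_seal=true, cease_operations=true, declare_conflict=true, escrow_certificate=true, open_valve=false, quarantine_schedule=true, record_key=false, retain_audit_trail=false, rotate_keys=false, seal_badge=true, sign_shipment=false); no atom is both obligatory and forbidden, so the set is consistent.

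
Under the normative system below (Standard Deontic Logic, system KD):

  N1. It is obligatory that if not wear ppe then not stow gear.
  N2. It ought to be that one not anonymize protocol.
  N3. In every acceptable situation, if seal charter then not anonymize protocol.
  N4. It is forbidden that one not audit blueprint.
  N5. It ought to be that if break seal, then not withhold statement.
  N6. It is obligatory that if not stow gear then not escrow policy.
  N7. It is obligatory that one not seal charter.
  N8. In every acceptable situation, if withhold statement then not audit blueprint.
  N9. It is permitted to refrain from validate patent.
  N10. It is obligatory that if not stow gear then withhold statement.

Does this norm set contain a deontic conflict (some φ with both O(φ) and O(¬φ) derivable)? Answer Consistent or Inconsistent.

Consistent

Premise 3 is O(seal_charter → ¬anonymize_protocol); even if O(¬anonymize_protocol) held, inferring O(seal_charter) would be affirming the consequent — invalid.
So O(seal_charter) is not derivable, and the apparent clash with O(¬seal_charter) does not arise.
A world satisfying every obligation exists (e.g. anonymize_protocol=false, audit_blueprint=true, break_seal=false, escrow_policy=false, seal_charter=false, stow_gear=true, validate_patent=false, wear_ppe=true, withhold_statement=false); no atom is both obligatory and forbidden, so the set is consistent.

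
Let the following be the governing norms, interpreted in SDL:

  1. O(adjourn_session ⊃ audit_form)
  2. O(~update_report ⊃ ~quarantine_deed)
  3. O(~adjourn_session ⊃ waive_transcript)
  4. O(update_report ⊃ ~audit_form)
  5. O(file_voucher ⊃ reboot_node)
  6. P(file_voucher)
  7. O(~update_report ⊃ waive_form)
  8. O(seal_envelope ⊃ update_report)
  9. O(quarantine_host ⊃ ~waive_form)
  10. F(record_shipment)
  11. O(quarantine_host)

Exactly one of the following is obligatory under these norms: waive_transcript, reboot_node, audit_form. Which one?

Premise 11 gives O(quarantine_host).
From O(quarantine_host) and premise 9, O(quarantine_host ⊃ ~waive_form), we obtain O(~waive_form).
Premise 7 is O(~update_report ⊃ waive_form); contrapositively O(~waive_form ⊃ update_report). Since O(~waive_form) holds, K gives O(update_report).
With premise 4, O(update_report ⊃ ~audit_form), the K-axiom yields O(~audit_form).
Premise 1, O(adjourn_session ⊃ audit_form), contraposes to O(~audit_form ⊃ ~adjourn_session); with O(~audit_form) we get O(~adjourn_session).
Premise 3 is O(~adjourn_session ⊃ waive_transcript); since O(~adjourn_session), deontic closure gives O(waive_transcript).
So O(waive_transcript) holds — waive_transcript is obligatory. None of the other listed options is made obligatory by any chain of premises.

waive_transcript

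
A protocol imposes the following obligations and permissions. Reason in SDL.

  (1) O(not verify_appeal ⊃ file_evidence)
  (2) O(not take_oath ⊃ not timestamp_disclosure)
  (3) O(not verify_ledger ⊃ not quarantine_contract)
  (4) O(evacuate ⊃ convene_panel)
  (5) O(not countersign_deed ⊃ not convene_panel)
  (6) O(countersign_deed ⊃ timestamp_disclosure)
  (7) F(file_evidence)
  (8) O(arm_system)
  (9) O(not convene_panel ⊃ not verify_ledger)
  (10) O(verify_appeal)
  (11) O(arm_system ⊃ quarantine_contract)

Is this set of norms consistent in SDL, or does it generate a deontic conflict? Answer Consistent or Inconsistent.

Premise 1 is O(not verify_appeal ⊃ file_evidence), but O(not verify_appeal) is not derivable from the premises, so it does not yield O(file_evidence).
So O(file_evidence) is not derivable, and the apparent clash with O(not file_evidence) does not arise.
A world satisfying every obligation exists (e.g. arm_system=true, convene_panel=true, countersign_deed=true, evacuate=false, file_evidence=false, quarantine_contract=true, take_oath=true, timestamp_disclosure=true, verify_appeal=true, verify_ledger=true); no atom is both obligatory and forbidden, so the set is consistent.

Consistent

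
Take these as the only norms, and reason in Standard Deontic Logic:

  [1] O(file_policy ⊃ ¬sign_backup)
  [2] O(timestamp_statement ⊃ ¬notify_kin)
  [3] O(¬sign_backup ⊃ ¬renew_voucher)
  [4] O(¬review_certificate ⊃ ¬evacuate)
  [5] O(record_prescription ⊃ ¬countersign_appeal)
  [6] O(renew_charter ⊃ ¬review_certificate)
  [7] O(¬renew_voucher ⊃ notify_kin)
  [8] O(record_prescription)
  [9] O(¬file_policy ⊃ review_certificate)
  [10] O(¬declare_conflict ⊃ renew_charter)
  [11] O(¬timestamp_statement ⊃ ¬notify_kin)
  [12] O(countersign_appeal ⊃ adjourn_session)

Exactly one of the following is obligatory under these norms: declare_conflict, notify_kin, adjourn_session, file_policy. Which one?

Premises 2 and 11 cover both cases: O(timestamp_statement ⊃ ¬notify_kin) and O(¬timestamp_statement ⊃ ¬notify_kin). Since timestamp_statement ∨ ¬timestamp_statement is a tautology, O(¬notify_kin) follows.
Premise 7 is O(¬renew_voucher ⊃ notify_kin); contrapositively O(¬notify_kin ⊃ renew_voucher). Since O(¬notify_kin) holds, K gives O(renew_voucher).
The contrapositive of premise 3 (O(¬sign_backup ⊃ ¬renew_voucher)) is O(renew_voucher ⊃ sign_backup), and O(renew_voucher) is already established, so O(sign_backup).
The contrapositive of premise 1 (O(file_policy ⊃ ¬sign_backup)) is O(sign_backup ⊃ ¬file_policy), and O(sign_backup) is already established, so O(¬file_policy).
Premise 9 is O(¬file_policy ⊃ review_certificate); since O(¬file_policy), deontic closure gives O(review_certificate).
Premise 6 is O(renew_charter ⊃ ¬review_certificate); contrapositively O(review_certificate ⊃ ¬renew_charter). Since O(review_certificate) holds, K gives O(¬renew_charter).
Premise 10, O(¬declare_conflict ⊃ renew_charter), contraposes to O(¬renew_charter ⊃ declare_conflict); with O(¬renew_charter) we get O(declare_conflict).
So O(declare_conflict) holds — declare_conflict is obligatory. None of the other listed options is made obligatory by any chain of premises.

declare_conflict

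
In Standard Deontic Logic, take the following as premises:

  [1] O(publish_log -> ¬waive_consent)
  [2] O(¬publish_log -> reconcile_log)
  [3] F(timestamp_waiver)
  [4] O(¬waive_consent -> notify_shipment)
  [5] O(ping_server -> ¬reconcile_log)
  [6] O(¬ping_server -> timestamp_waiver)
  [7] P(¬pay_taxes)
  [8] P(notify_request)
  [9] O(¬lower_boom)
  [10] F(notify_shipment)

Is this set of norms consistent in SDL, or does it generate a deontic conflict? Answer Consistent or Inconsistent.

Inconsistent

Premise 10 is F(notify_shipment), i.e. O(¬notify_shipment).
Premise 4 is O(¬waive_consent -> notify_shipment); contrapositively O(¬notify_shipment -> waive_consent). Since O(¬notify_shipment) holds, K gives O(waive_consent).
Premise 1 is O(publish_log -> ¬waive_consent); contrapositively O(waive_consent -> ¬publish_log). Since O(waive_consent) holds, K gives O(¬publish_log).
Applying K to premise 2 (O(¬publish_log -> reconcile_log)) and O(¬publish_log) yields O(reconcile_log).
The contrapositive of premise 5 (O(ping_server -> ¬reconcile_log)) is O(reconcile_log -> ¬ping_server), and O(reconcile_log) is already established, so O(¬ping_server).
Premise 6 is O(¬ping_server -> timestamp_waiver); since O(¬ping_server), deontic closure gives O(timestamp_waiver).
Yet premise 3 is F(timestamp_waiver), i.e. O(¬timestamp_waiver).
We now have both O(timestamp_waiver) and O(¬timestamp_waiver) — timestamp_waiver is simultaneously obligatory and forbidden, violating the D-axiom.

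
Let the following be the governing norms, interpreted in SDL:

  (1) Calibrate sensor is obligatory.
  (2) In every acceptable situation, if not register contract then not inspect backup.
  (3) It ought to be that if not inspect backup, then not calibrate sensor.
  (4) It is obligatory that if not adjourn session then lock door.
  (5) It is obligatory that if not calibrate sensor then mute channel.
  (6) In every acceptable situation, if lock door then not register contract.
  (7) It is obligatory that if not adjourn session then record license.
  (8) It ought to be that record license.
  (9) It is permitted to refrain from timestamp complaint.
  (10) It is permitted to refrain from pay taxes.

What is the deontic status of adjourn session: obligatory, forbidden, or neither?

From premise 1 we have O(calibrate_sensor).
Premise 3 is O(¬inspect_backup → ¬calibrate_sensor); contrapositively O(calibrate_sensor → inspect_backup). Since O(calibrate_sensor) holds, K gives O(inspect_backup).
Premise 2, O(¬register_contract → ¬inspect_backup), contraposes to O(inspect_backup → register_contract); with O(inspect_backup) we get O(register_contract).
Premise 6 is O(lock_door → ¬register_contract); contrapositively O(register_contract → ¬lock_door). Since O(register_contract) holds, K gives O(¬lock_door).
The contrapositive of premise 4 (O(¬adjourn_session → lock_door)) is O(¬lock_door → adjourn_session), and O(¬lock_door) is already established, so O(adjourn_session).
Premises 5, 7, 8, 9, 10 do not contribute to this derivation.
Hence adjourn_session is obligatory.

Obligatory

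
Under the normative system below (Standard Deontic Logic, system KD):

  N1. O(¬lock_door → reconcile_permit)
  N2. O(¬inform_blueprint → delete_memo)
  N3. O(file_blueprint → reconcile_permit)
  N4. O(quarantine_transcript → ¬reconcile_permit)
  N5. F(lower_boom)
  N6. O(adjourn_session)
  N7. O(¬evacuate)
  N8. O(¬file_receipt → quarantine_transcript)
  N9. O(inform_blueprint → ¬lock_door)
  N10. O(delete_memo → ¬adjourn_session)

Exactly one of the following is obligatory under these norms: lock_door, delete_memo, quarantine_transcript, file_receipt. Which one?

file_receipt

Premise 6 gives O(adjourn_session).
Premise 10 is O(delete_memo → ¬adjourn_session); contrapositively O(adjourn_session → ¬delete_memo). Since O(adjourn_session) holds, K gives O(¬delete_memo).
Premise 2, O(¬inform_blueprint → delete_memo), contraposes to O(¬delete_memo → inform_blueprint); with O(¬delete_memo) we get O(inform_blueprint).
From O(inform_blueprint) and premise 9, O(inform_blueprint → ¬lock_door), we obtain O(¬lock_door).
Premise 1 is O(¬lock_door → reconcile_permit); since O(¬lock_door), deontic closure gives O(reconcile_permit).
Premise 4, O(quarantine_transcript → ¬reconcile_permit), contraposes to O(reconcile_permit → ¬quarantine_transcript); with O(reconcile_permit) we get O(¬quarantine_transcript).
The contrapositive of premise 8 (O(¬file_receipt → quarantine_transcript)) is O(¬quarantine_transcript → file_receipt), and O(¬quarantine_transcript) is already established, so O(file_receipt).
So O(file_receipt) holds — file_receipt is obligatory. None of the other listed options is made obligatory by any chain of premises.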